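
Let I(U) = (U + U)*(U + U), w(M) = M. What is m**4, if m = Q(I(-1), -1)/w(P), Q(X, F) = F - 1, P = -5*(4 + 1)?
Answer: 16/390625 ≈ 4.0960e-5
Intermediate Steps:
P = -25 (P = -5*5 = -25)
I(U) = 4*U**2 (I(U) = (2*U)*(2*U) = 4*U**2)
Q(X, F) = -1 + F
m = 2/25 (m = (-1 - 1)/(-25) = -2*(-1/25) = 2/25 ≈ 0.080000)
m**4 = (2/25)**4 = 16/390625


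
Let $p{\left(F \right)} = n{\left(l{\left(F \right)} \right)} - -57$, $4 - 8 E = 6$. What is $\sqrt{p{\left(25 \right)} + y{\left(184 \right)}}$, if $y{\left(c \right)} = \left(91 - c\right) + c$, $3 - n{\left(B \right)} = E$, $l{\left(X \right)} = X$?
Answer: $\frac{11 \sqrt{5}}{2} \approx 12.298$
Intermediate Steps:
$E = - \frac{1}{4}$ ($E = \frac{1}{2} - \frac{3}{4} = - \frac{1}{4} \approx -0.25$)
$n{\left(B \right)} = \frac{13}{4}$ ($n{\left(B \right)} = 3 - - \frac{1}{4} = 3 + \frac{1}{4} = \frac{13}{4}$)
$p{\left(F \right)} = \frac{241}{4}$ ($p{\left(F \right)} = \frac{13}{4} - -57 = \frac{13}{4} + 57 = \frac{241}{4}$)
$y{\left(c \right)} = 91$
$\sqrt{p{\left(25 \right)} + y{\left(184 \right)}} = \sqrt{\frac{241}{4} + 91} = \sqrt{\frac{605}{4}} = \frac{11 \sqrt{5}}{2}$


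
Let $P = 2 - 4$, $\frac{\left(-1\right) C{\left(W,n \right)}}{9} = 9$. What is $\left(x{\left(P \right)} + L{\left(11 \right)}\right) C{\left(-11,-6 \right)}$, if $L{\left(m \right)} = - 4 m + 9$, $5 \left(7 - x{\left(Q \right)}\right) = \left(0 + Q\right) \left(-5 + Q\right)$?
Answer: $\frac{12474}{5} \approx 2494.8$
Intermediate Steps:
$C{\left(W,n \right)} = -81$ ($C{\left(W,n \right)} = \left(-9\right) 9 = -81$)
$P = -2$
$x{\left(Q \right)} = 7 - \frac{Q \left(-5 + Q\right)}{5}$ ($x{\left(Q \right)} = 7 - \frac{\left(0 + Q\right) \left(-5 + Q\right)}{5} = 7 - \frac{Q \left(-5 + Q\right)}{5}$)
$L{\left(m \right)} = 9 - 4 m$
$\left(x{\left(P \right)} + L{\left(11 \right)}\right) C{\left(-11,-6 \right)} = \left(\left(7 - 2 - \frac{\left(-2\right)^{2}}{5}\right) + \left(9 - 44\right)\right) \left(-81\right) = \left(\left(7 - 2 - \frac{4}{5}\right) + \left(9 - 44\right)\right) \left(-81\right) = \left(\left(7 - 2 - \frac{4}{5}\right) - 35\right) \left(-81\right) = \left(\frac{21}{5} - 35\right) \left(-81\right) = \left(- \frac{154}{5}\right) \left(-81\right) = \frac{12474}{5}$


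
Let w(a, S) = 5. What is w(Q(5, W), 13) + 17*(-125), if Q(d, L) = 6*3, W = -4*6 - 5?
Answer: -2120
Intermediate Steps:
W = -29 (W = -24 - 5 = -29)
Q(d, L) = 18
w(Q(5, W), 13) + 17*(-125) = 5 + 17*(-125) = 5 - 2125 = -2120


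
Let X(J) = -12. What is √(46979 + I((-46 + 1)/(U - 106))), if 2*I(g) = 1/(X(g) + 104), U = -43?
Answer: √397630302/92 ≈ 216.75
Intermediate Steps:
I(g) = 1/184 (I(g) = 1/(2*(-12 + 104)) = (½)/92 = (½)*(1/92) = 1/184)
√(46979 + I((-46 + 1)/(U - 106))) = √(46979 + 1/184) = √(8644137/184) = √397630302/92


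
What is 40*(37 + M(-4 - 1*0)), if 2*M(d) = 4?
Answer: 1560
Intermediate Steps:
M(d) = 2 (M(d) = (½)*4 = 2)
40*(37 + M(-4 - 1*0)) = 40*(37 + 2) = 40*39 = 1560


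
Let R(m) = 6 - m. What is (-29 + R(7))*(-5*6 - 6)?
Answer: 1080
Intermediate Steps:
(-29 + R(7))*(-5*6 - 6) = (-29 + (6 - 1*7))*(-5*6 - 6) = (-29 + (6 - 7))*(-30 - 6) = (-29 - 1)*(-36) = -30*(-36) = 1080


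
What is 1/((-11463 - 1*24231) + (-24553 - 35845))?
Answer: -1/96092 ≈ -1.0407e-5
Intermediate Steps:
1/((-11463 - 1*24231) + (-24553 - 35845)) = 1/((-11463 - 24231) - 60398) = 1/(-35694 - 60398) = 1/(-96092) = -1/96092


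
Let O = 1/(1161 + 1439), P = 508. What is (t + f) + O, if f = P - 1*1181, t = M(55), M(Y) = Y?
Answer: -1606799/2600 ≈ -618.00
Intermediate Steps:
t = 55
O = 1/2600 ≈ 0.00038462
f = -673 (f = 508 - 1*1181 = 508 - 1181 = -673)
(t + f) + O = (55 - 673) + 1/2600 = -618 + 1/2600 = -1606799/2600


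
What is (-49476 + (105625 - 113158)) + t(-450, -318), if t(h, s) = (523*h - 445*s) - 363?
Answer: -151212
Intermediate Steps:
t(h, s) = -363 - 445*s + 523*h (t(h, s) = (-445*s + 523*h) - 363 = -363 - 445*s + 523*h)
(-49476 + (105625 - 113158)) + t(-450, -318) = (-49476 + (105625 - 113158)) + (-363 - 445*(-318) + 523*(-450)) = (-49476 - 7533) + (-363 + 141510 - 235350) = -57009 - 94203 = -151212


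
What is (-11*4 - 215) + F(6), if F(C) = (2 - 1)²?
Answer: -258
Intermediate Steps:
F(C) = 1 (F(C) = 1² = 1)
(-11*4 - 215) + F(6) = (-11*4 - 215) + 1 = (-44 - 215) + 1 = -259 + 1 = -258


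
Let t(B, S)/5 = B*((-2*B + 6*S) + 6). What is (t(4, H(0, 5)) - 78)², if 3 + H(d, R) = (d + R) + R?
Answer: 521284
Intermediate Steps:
H(d, R) = -3 + d + 2*R (H(d, R) = -3 + ((d + R) + R) = -3 + ((R + d) + R) = -3 + (d + 2*R) = -3 + d + 2*R)
t(B, S) = 5*B*(6 - 2*B + 6*S) (t(B, S) = 5*(B*((-2*B + 6*S) + 6)) = 5*(B*(6 - 2*B + 6*S)) = 5*B*(6 - 2*B + 6*S))
(t(4, H(0, 5)) - 78)² = (10*4*(3 - 1*4 + 3*(-3 + 0 + 2*5)) - 78)² = (10*4*(3 - 4 + 3*(-3 + 0 + 10)) - 78)² = (10*4*(3 - 4 + 3*7) - 78)² = (10*4*(3 - 4 + 21) - 78)² = (10*4*20 - 78)² = (800 - 78)² = 722² = 521284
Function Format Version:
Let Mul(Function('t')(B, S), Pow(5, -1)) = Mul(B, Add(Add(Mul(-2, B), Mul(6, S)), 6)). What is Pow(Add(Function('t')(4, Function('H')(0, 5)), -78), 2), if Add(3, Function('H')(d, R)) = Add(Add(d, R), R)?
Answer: 521284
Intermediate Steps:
Function('H')(d, R) = Add(-3, d, Mul(2, R)) (Function('H')(d, R) = Add(-3, Add(Add(d, R), R)) = Add(-3, Add(Add(R, d), R)) = Add(-3, Add(d, Mul(2, R))) = Add(-3, d, Mul(2, R)))
Function('t')(B, S) = Mul(5, B, Add(6, Mul(-2, B), Mul(6, S))) (Function('t')(B, S) = Mul(5, Mul(B, Add(Add(Mul(-2, B), Mul(6, S)), 6))) = Mul(5, Mul(B, Add(6, Mul(-2, B), Mul(6, S)))) = Mul(5, B, Add(6, Mul(-2, B), Mul(6, S))))
Pow(Add(Function('t')(4, Function('H')(0, 5)), -78), 2) = Pow(Add(Mul(10, 4, Add(3, Mul(-1, 4), Mul(3, Add(-3, 0, Mul(2, 5))))), -78), 2) = Pow(Add(Mul(10, 4, Add(3, -4, Mul(3, Add(-3, 0, 10)))), -78), 2) = Pow(Add(Mul(10, 4, Add(3, -4, Mul(3, 7))), -78), 2) = Pow(Add(Mul(10, 4, Add(3, -4, 21)), -78), 2) = Pow(Add(Mul(10, 4, 20), -78), 2) = Pow(Add(800, -78), 2) = Pow(722, 2) = 521284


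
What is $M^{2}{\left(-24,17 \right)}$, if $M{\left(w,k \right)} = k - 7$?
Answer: $100$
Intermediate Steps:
$M{\left(w,k \right)} = -7 + k$
$M^{2}{\left(-24,17 \right)} = \left(-7 + 17\right)^{2} = 10^{2} = 100$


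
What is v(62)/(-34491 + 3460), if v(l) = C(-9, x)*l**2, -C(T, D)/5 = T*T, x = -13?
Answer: 50220/1001 ≈ 50.170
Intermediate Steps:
C(T, D) = -5*T**2 (C(T, D) = -5*T*T = -5*T**2)
v(l) = -405*l**2 (v(l) = (-5*(-9)**2)*l**2 = (-5*81)*l**2 = -405*l**2)
v(62)/(-34491 + 3460) = (-405*62**2)/(-34491 + 3460) = -405*3844/(-31031) = -1556820*(-1/31031) = 50220/1001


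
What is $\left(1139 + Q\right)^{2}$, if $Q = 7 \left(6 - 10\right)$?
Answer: $1234321$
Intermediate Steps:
$Q = -28$ ($Q = 7 \left(-4\right) = -28$)
$\left(1139 + Q\right)^{2} = \left(1139 - 28\right)^{2} = 1111^{2} = 1234321$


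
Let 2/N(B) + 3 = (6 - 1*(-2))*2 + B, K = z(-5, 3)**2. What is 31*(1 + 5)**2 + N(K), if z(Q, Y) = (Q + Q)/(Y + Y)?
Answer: 79245/71 ≈ 1116.1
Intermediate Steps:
z(Q, Y) = Q/Y (z(Q, Y) = (2*Q)/((2*Y)) = (2*Q)*(1/(2*Y)) = Q/Y)
K = 25/9 (K = (-5/3)**2 = 25/9 ≈ 2.7778)
N(B) = 2/(13 + B) (N(B) = 2/(-3 + ((6 - 1*(-2))*2 + B)) = 2/(-3 + ((6 + 2)*2 + B)) = 2/(-3 + (8*2 + B)) = 2/(-3 + (16 + B)) = 2/(13 + B))
31*(1 + 5)**2 + N(K) = 31*(1 + 5)**2 + 2/(13 + 25/9) = 31*6**2 + 2/(142/9) = 31*36 + 2*(9/142) = 1116 + 9/71 = 79245/71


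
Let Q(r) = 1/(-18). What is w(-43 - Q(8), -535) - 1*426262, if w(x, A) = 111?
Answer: -426151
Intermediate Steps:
Q(r) = -1/18
w(-43 - Q(8), -535) - 1*426262 = 111 - 1*426262 = 111 - 426262 = -426151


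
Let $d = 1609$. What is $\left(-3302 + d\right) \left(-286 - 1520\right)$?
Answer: $3057558$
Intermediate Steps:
$\left(-3302 + d\right) \left(-286 - 1520\right) = \left(-3302 + 1609\right) \left(-286 - 1520\right) = \left(-1693\right) \left(-1806\right) = 3057558$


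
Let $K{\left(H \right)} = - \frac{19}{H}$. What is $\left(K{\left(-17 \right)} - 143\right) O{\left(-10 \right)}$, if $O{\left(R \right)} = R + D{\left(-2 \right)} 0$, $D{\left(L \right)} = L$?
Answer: $\frac{24120}{17} \approx 1418.8$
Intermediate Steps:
$K{\left(H \right)} = - \frac{19}{H}$
$O{\left(R \right)} = R$ ($O{\left(R \right)} = R - 0 = R + 0 = R$)
$\left(K{\left(-17 \right)} - 143\right) O{\left(-10 \right)} = \left(- \frac{19}{-17} - 143\right) \left(-10\right) = \left(\left(-19\right) \left(- \frac{1}{17}\right) - 143\right) \left(-10\right) = \left(\frac{19}{17} - 143\right) \left(-10\right) = \left(- \frac{2412}{17}\right) \left(-10\right) = \frac{24120}{17}$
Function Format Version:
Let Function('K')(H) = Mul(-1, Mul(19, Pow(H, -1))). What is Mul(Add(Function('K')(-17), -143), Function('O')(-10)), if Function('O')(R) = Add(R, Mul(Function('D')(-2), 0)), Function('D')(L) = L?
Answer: Rational(24120, 17) ≈ 1418.8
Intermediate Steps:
Function('K')(H) = Mul(-19, Pow(H, -1))
Function('O')(R) = R (Function('O')(R) = Add(R, Mul(-2, 0)) = Add(R, 0) = R)
Mul(Add(Function('K')(-17), -143), Function('O')(-10)) = Mul(Add(Mul(-19, Pow(-17, -1)), -143), -10) = Mul(Add(Mul(-19, Rational(-1, 17)), -143), -10) = Mul(Add(Rational(19, 17), -143), -10) = Mul(Rational(-2412, 17), -10) = Rational(24120, 17)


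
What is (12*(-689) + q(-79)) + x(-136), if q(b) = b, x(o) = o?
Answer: -8483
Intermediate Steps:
(12*(-689) + q(-79)) + x(-136) = (12*(-689) - 79) - 136 = (-8268 - 79) - 136 = -8347 - 136 = -8483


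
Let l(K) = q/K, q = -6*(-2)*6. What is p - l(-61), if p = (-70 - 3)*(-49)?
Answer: 218269/61 ≈ 3578.2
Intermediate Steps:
q = 72 (q = 12*6 = 72)
p = 3577 (p = -73*(-49) = 3577)
l(K) = 72/K
p - l(-61) = 3577 - 72/(-61) = 3577 - 72*(-1)/61 = 3577 - 1*(-72/61) = 3577 + 72/61 = 218269/61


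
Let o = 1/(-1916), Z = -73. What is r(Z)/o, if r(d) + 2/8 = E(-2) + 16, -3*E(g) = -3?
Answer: -32093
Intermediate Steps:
o = -1/1916 ≈ -0.00052192
E(g) = 1 (E(g) = -⅓*(-3) = 1)
r(d) = 67/4 (r(d) = -¼ + (1 + 16) = -¼ + 17 = 67/4)
r(Z)/o = 67/(4*(-1/1916)) = (67/4)*(-1916) = -32093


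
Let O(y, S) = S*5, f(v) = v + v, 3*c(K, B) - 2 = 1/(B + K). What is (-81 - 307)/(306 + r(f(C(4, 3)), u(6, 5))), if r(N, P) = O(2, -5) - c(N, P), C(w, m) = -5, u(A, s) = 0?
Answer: -11640/8411 ≈ -1.3839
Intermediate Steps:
c(K, B) = ⅔ + 1/(3*(B + K))
f(v) = 2*v
O(y, S) = 5*S
r(N, P) = -25 - (1 + 2*N + 2*P)/(3*(N + P)) (r(N, P) = 5*(-5) - (1 + 2*P + 2*N)/(3*(P + N)) = -25 - (1 + 2*N + 2*P)/(3*(N + P)))
(-81 - 307)/(306 + r(f(C(4, 3)), u(6, 5))) = (-81 - 307)/(306 + (-1 - 154*(-5) - 77*0)/(3*(2*(-5) + 0))) = -388/(306 + (-1 - 77*(-10) + 0)/(3*(-10 + 0))) = -388/(306 + (⅓)*(-1 + 770 + 0)/(-10)) = -388/(306 + (⅓)*(-⅒)*769) = -388/(306 - 769/30) = -388/8411/30 = -388*30/8411 = -11640/8411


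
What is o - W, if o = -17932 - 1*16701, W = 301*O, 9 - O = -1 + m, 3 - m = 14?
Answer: -40954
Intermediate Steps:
m = -11 (m = 3 - 1*14 = 3 - 14 = -11)
O = 21 (O = 9 - (-1 - 11) = 9 - 1*(-12) = 9 + 12 = 21)
W = 6321 (W = 301*21 = 6321)
o = -34633 (o = -17932 - 16701 = -34633)
o - W = -34633 - 1*6321 = -34633 - 6321 = -40954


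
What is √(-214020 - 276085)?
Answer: I*√490105 ≈ 700.08*I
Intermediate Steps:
√(-214020 - 276085) = √(-490105) = I*√490105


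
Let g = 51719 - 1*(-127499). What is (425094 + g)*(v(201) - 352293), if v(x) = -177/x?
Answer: -14263993111280/67 ≈ -2.1290e+11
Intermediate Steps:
g = 179218 (g = 51719 + 127499 = 179218)
(425094 + g)*(v(201) - 352293) = (425094 + 179218)*(-177/201 - 352293) = 604312*(-177*1/201 - 352293) = 604312*(-59/67 - 352293) = 604312*(-23603690/67) = -14263993111280/67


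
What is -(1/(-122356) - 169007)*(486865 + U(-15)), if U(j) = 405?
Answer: 5038133157812055/61178 ≈ 8.2352e+10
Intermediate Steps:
-(1/(-122356) - 169007)*(486865 + U(-15)) = -(1/(-122356) - 169007)*(486865 + 405) = -(-1/122356 - 169007)*487270 = -(-20679020493)*487270/122356 = -1*(-5038133157812055/61178) = 5038133157812055/61178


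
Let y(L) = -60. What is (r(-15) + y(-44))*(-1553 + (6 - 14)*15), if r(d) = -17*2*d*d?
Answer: 12898830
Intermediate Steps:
r(d) = -34*d**2
(r(-15) + y(-44))*(-1553 + (6 - 14)*15) = (-34*(-15)**2 - 60)*(-1553 + (6 - 14)*15) = (-34*225 - 60)*(-1553 - 8*15) = (-7650 - 60)*(-1553 - 120) = -7710*(-1673) = 12898830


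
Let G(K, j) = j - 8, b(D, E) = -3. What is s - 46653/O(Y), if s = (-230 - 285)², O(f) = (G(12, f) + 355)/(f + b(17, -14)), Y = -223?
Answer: 21715739/62 ≈ 3.5025e+5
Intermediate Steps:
G(K, j) = -8 + j
O(f) = (347 + f)/(-3 + f) (O(f) = ((-8 + f) + 355)/(f - 3) = (347 + f)/(-3 + f))
s = 265225 (s = (-515)² = 265225)
s - 46653/O(Y) = 265225 - 46653*(-3 - 223)/(347 - 223) = 265225 - 46653/(124/(-226)) = 265225 - 46653/((-1/226*124)) = 265225 - 46653/(-62/113) = 265225 - 46653*(-113/62) = 265225 + 5271789/62 = 21715739/62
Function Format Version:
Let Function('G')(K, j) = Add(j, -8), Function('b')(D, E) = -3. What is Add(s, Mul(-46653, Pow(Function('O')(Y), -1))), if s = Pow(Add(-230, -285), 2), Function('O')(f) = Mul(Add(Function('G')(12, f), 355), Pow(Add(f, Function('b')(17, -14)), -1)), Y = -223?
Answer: Rational(21715739, 62) ≈ 3.5025e+5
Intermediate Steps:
Function('G')(K, j) = Add(-8, j)
Function('O')(f) = Mul(Pow(Add(-3, f), -1), Add(347, f)) (Function('O')(f) = Mul(Add(Add(-8, f), 355), Pow(Add(f, -3), -1)) = Mul(Add(347, f), Pow(Add(-3, f), -1)) = Mul(Pow(Add(-3, f), -1), Add(347, f)))
s = 265225 (s = Pow(-515, 2) = 265225)
Add(s, Mul(-46653, Pow(Function('O')(Y), -1))) = Add(265225, Mul(-46653, Pow(Mul(Pow(Add(-3, -223), -1), Add(347, -223)), -1))) = Add(265225, Mul(-46653, Pow(Mul(Pow(-226, -1), 124), -1))) = Add(265225, Mul(-46653, Pow(Mul(Rational(-1, 226), 124), -1))) = Add(265225, Mul(-46653, Pow(Rational(-62, 113), -1))) = Add(265225, Mul(-46653, Rational(-113, 62))) = Add(265225, Rational(5271789, 62)) = Rational(21715739, 62)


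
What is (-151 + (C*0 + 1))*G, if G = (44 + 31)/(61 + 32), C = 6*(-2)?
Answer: -3750/31 ≈ -120.97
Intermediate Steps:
C = -12
G = 25/31 (G = 75/93 = 75*(1/93) = 25/31 ≈ 0.80645)
(-151 + (C*0 + 1))*G = (-151 + (-12*0 + 1))*(25/31) = (-151 + (0 + 1))*(25/31) = (-151 + 1)*(25/31) = -150*25/31 = -3750/31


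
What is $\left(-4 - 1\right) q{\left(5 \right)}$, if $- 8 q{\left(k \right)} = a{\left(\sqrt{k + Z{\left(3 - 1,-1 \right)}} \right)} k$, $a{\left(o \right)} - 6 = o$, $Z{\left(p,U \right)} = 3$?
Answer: $\frac{75}{4} + \frac{25 \sqrt{2}}{4} \approx 27.589$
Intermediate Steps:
$a{\left(o \right)} = 6 + o$
$q{\left(k \right)} = - \frac{k \left(6 + \sqrt{3 + k}\right)}{8}$ ($q{\left(k \right)} = - \frac{\left(6 + \sqrt{k + 3}\right) k}{8} = - \frac{\left(6 + \sqrt{3 + k}\right) k}{8} = - \frac{k \left(6 + \sqrt{3 + k}\right)}{8}$)
$\left(-4 - 1\right) q{\left(5 \right)} = \left(-4 - 1\right) \left(\left(- \frac{1}{8}\right) 5 \left(6 + \sqrt{3 + 5}\right)\right) = - 5 \left(\left(- \frac{1}{8}\right) 5 \left(6 + \sqrt{8}\right)\right) = - 5 \left(\left(- \frac{1}{8}\right) 5 \left(6 + 2 \sqrt{2}\right)\right) = - 5 \left(- \frac{15}{4} - \frac{5 \sqrt{2}}{4}\right) = \frac{75}{4} + \frac{25 \sqrt{2}}{4}$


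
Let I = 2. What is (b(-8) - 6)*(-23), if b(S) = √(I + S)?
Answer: 138 - 23*I*√6 ≈ 138.0 - 56.338*I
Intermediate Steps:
b(S) = √(2 + S)
(b(-8) - 6)*(-23) = (√(2 - 8) - 6)*(-23) = (√(-6) - 6)*(-23) = (I*√6 - 6)*(-23) = (-6 + I*√6)*(-23) = 138 - 23*I*√6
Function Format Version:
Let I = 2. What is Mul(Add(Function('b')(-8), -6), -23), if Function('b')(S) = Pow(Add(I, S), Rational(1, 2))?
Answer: Add(138, Mul(-23, I, Pow(6, Rational(1, 2)))) ≈ Add(138.00, Mul(-56.338, I))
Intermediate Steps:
Function('b')(S) = Pow(Add(2, S), Rational(1, 2))
Mul(Add(Function('b')(-8), -6), -23) = Mul(Add(Pow(Add(2, -8), Rational(1, 2)), -6), -23) = Mul(Add(Pow(-6, Rational(1, 2)), -6), -23) = Mul(Add(Mul(I, Pow(6, Rational(1, 2))), -6), -23) = Mul(Add(-6, Mul(I, Pow(6, Rational(1, 2)))), -23) = Add(138, Mul(-23, I, Pow(6, Rational(1, 2))))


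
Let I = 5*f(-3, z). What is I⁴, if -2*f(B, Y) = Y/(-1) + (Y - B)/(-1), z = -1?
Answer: 625/16 ≈ 39.063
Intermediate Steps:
f(B, Y) = Y - B/2 (f(B, Y) = -(Y/(-1) + (Y - B)/(-1))/2 = -(Y*(-1) + (Y - B)*(-1))/2 = -(-Y + (B - Y))/2 = -(B - 2*Y)/2 = Y - B/2)
I = 5/2 (I = 5*(-1 - ½*(-3)) = 5*(-1 + 3/2) = 5*(½) = 5/2 ≈ 2.5000)
I⁴ = (5/2)⁴ = 625/16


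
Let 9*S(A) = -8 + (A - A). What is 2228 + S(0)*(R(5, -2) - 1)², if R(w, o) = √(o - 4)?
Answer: 20092/9 + 16*I*√6/9 ≈ 2232.4 + 4.3546*I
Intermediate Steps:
R(w, o) = √(-4 + o)
S(A) = -8/9 (S(A) = (-8 + (A - A))/9 = (-8 + 0)/9 = (⅑)*(-8) = -8/9)
2228 + S(0)*(R(5, -2) - 1)² = 2228 - 8*(√(-4 - 2) - 1)²/9 = 2228 - 8*(√(-6) - 1)²/9 = 2228 - 8*(I*√6 - 1)²/9 = 2228 - 8*(-1 + I*√6)²/9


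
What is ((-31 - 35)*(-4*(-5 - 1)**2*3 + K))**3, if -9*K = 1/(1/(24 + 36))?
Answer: 24268096337408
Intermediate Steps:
K = -20/3 (K = -1/(9*(1/(24 + 36))) = -1/(9*(1/60)) = -1/(9*1/60) = -1/9*60 = -20/3 ≈ -6.6667)
((-31 - 35)*(-4*(-5 - 1)**2*3 + K))**3 = ((-31 - 35)*(-4*(-5 - 1)**2*3 - 20/3))**3 = (-66*(-4*(-6)**2*3 - 20/3))**3 = (-66*(-4*36*3 - 20/3))**3 = (-66*(-144*3 - 20/3))**3 = (-66*(-432 - 20/3))**3 = (-66*(-1316/3))**3 = 28952**3 = 24268096337408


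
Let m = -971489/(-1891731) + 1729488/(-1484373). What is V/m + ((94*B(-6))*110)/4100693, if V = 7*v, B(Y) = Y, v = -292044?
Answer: 7846658560181751747910044/2500977151884858461 ≈ 3.1374e+6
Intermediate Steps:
V = -2044308 (V = 7*(-292044) = -2044308)
m = -609891340777/936011473221 (m = -971489*(-1/1891731) + 1729488*(-1/1484373) = 971489/1891731 - 576496/494791 = -609891340777/936011473221 ≈ -0.65159)
V/m + ((94*B(-6))*110)/4100693 = -2044308/(-609891340777/936011473221) + ((94*(-6))*110)/4100693 = -2044308*(-936011473221/609891340777) - 564*110*(1/4100693) = 1913495742797476068/609891340777 - 62040*1/4100693 = 1913495742797476068/609891340777 - 62040/4100693 = 7846658560181751747910044/2500977151884858461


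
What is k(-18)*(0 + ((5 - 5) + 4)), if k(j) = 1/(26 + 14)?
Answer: ⅒ ≈ 0.10000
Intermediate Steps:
k(j) = 1/40
k(-18)*(0 + ((5 - 5) + 4)) = (0 + ((5 - 5) + 4))/40 = (0 + (0 + 4))/40 = (0 + 4)/40 = (1/40)*4 = ⅒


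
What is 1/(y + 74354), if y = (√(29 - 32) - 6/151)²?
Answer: 22801*I/(1812*√3 + 1695277187*I) ≈ 1.345e-5 + 2.49e-11*I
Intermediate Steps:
y = (-6/151 + I*√3)² (y = (√(-3) - 6*1/151)² = (I*√3 - 6/151)² = (-6/151 + I*√3)² ≈ -2.9984 - 0.13765*I)
1/(y + 74354) = 1/((6 - 151*I*√3)²/22801 + 74354) = 1/(74354 + (6 - 151*I*√3)²/22801)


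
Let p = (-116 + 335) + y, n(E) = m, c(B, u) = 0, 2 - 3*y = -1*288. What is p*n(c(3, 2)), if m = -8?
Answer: -7576/3 ≈ -2525.3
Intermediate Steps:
y = 290/3 (y = ⅔ - (-1)*288/3 = ⅔ - ⅓*(-288) = ⅔ + 96 = 290/3 ≈ 96.667)
n(E) = -8
p = 947/3 (p = (-116 + 335) + 290/3 = 219 + 290/3 = 947/3 ≈ 315.67)
p*n(c(3, 2)) = (947/3)*(-8) = -7576/3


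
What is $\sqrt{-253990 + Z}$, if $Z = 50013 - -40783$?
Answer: $i \sqrt{163194} \approx 403.97 i$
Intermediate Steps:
$Z = 90796$ ($Z = 50013 + 40783 = 90796$)
$\sqrt{-253990 + Z} = \sqrt{-253990 + 90796} = \sqrt{-163194} = i \sqrt{163194}$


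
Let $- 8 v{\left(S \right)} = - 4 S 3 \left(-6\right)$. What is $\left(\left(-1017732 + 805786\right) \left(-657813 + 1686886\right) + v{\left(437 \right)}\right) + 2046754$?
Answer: $-218105863237$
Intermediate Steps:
$v{\left(S \right)} = - 9 S$ ($v{\left(S \right)} = - \frac{- 4 S 3 \left(-6\right)}{8} = - \frac{- 12 S \left(-6\right)}{8} = - \frac{72 S}{8} = - 9 S$)
$\left(\left(-1017732 + 805786\right) \left(-657813 + 1686886\right) + v{\left(437 \right)}\right) + 2046754 = \left(\left(-1017732 + 805786\right) \left(-657813 + 1686886\right) - 3933\right) + 2046754 = \left(\left(-211946\right) 1029073 - 3933\right) + 2046754 = \left(-218107906058 - 3933\right) + 2046754 = -218107909991 + 2046754 = -218105863237$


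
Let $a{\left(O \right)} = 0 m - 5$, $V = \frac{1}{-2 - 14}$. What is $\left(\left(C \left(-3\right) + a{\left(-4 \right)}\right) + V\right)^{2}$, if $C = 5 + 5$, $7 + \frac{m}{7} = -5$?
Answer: $\frac{314721}{256} \approx 1229.4$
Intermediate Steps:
$m = -84$ ($m = -49 + 7 \left(-5\right) = -49 - 35 = -84$)
$V = - \frac{1}{16}$ ($V = \frac{1}{-16} = - \frac{1}{16} \approx -0.0625$)
$a{\left(O \right)} = -5$ ($a{\left(O \right)} = 0 \left(-84\right) - 5 = 0 - 5 = -5$)
$C = 10$
$\left(\left(C \left(-3\right) + a{\left(-4 \right)}\right) + V\right)^{2} = \left(\left(10 \left(-3\right) - 5\right) - \frac{1}{16}\right)^{2} = \left(\left(-30 - 5\right) - \frac{1}{16}\right)^{2} = \left(-35 - \frac{1}{16}\right)^{2} = \left(- \frac{561}{16}\right)^{2} = \frac{314721}{256}$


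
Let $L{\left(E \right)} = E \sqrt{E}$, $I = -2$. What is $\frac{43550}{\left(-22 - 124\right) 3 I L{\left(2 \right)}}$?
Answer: $\frac{21775 \sqrt{2}}{1752} \approx 17.577$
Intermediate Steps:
$L{\left(E \right)} = E^{\frac{3}{2}}$
$\frac{43550}{\left(-22 - 124\right) 3 I L{\left(2 \right)}} = \frac{43550}{\left(-22 - 124\right) 3 \left(-2\right) 2^{\frac{3}{2}}} = \frac{43550}{\left(-146\right) \left(- 6 \cdot 2 \sqrt{2}\right)} = \frac{43550}{\left(-146\right) \left(- 12 \sqrt{2}\right)} = \frac{43550}{1752 \sqrt{2}} = 43550 \frac{\sqrt{2}}{3504} = \frac{21775 \sqrt{2}}{1752}$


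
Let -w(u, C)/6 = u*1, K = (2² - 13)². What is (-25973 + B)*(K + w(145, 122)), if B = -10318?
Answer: 28633599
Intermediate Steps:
K = 81 (K = (4 - 13)² = (-9)² = 81)
w(u, C) = -6*u
(-25973 + B)*(K + w(145, 122)) = (-25973 - 10318)*(81 - 6*145) = -36291*(81 - 870) = -36291*(-789) = 28633599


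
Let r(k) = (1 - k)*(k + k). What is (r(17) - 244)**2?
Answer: 620944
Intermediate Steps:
r(k) = 2*k*(1 - k) (r(k) = (1 - k)*(2*k) = 2*k*(1 - k))
(r(17) - 244)**2 = (2*17*(1 - 1*17) - 244)**2 = (2*17*(1 - 17) - 244)**2 = (2*17*(-16) - 244)**2 = (-544 - 244)**2 = (-788)**2 = 620944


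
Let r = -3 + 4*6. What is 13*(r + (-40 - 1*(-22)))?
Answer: 39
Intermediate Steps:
r = 21 (r = -3 + 24 = 21)
13*(r + (-40 - 1*(-22))) = 13*(21 + (-40 - 1*(-22))) = 13*(21 + (-40 + 22)) = 13*(21 - 18) = 13*3 = 39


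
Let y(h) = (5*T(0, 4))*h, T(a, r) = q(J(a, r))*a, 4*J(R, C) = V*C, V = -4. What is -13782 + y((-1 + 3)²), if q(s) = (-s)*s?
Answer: -13782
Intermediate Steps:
J(R, C) = -C (J(R, C) = (-4*C)/4 = -C)
q(s) = -s²
T(a, r) = -a*r² (T(a, r) = (-(-r)²)*a = (-r²)*a = -a*r²)
y(h) = 0 (y(h) = (5*(-1*0*4²))*h = (5*(-1*0*16))*h = (5*0)*h = 0*h = 0)
-13782 + y((-1 + 3)²) = -13782 + 0 = -13782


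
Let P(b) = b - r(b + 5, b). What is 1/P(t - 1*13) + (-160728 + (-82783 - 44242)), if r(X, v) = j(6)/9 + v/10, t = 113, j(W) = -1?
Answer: -233367674/811 ≈ -2.8775e+5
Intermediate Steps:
r(X, v) = -⅑ + v/10 (r(X, v) = -1/9 + v/10 = -1*⅑ + v*(⅒) = -⅑ + v/10)
P(b) = ⅑ + 9*b/10 (P(b) = b - (-⅑ + b/10) = b + (⅑ - b/10) = ⅑ + 9*b/10)
1/P(t - 1*13) + (-160728 + (-82783 - 44242)) = 1/(⅑ + 9*(113 - 1*13)/10) + (-160728 + (-82783 - 44242)) = 1/(⅑ + 9*(113 - 13)/10) + (-160728 - 127025) = 1/(⅑ + (9/10)*100) - 287753 = 1/(⅑ + 90) - 287753 = 1/(811/9) - 287753 = 9/811 - 287753 = -233367674/811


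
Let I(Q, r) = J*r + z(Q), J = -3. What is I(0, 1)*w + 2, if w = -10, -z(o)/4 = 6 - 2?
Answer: 192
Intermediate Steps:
z(o) = -16 (z(o) = -4*(6 - 2) = -4*4 = -16)
I(Q, r) = -16 - 3*r (I(Q, r) = -3*r - 16 = -16 - 3*r)
I(0, 1)*w + 2 = (-16 - 3*1)*(-10) + 2 = (-16 - 3)*(-10) + 2 = -19*(-10) + 2 = 190 + 2 = 192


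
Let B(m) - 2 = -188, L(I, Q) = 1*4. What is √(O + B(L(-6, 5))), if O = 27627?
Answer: 3*√3049 ≈ 165.65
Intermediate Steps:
L(I, Q) = 4
B(m) = -186 (B(m) = 2 - 188 = -186)
√(O + B(L(-6, 5))) = √(27627 - 186) = √27441 = 3*√3049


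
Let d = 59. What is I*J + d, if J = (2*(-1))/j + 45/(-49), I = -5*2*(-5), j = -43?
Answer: 32463/2107 ≈ 15.407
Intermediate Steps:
I = 50 (I = -10*(-5) = 50)
J = -1837/2107 (J = (2*(-1))/(-43) + 45/(-49) = -2*(-1/43) + 45*(-1/49) = 2/43 - 45/49 = -1837/2107 ≈ -0.87186)
I*J + d = 50*(-1837/2107) + 59 = -91850/2107 + 59 = 32463/2107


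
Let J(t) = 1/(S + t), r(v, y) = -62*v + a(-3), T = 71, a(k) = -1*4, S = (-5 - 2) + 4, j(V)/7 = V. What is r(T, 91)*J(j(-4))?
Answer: 4406/31 ≈ 142.13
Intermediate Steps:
j(V) = 7*V
S = -3 (S = -7 + 4 = -3)
a(k) = -4
r(v, y) = -4 - 62*v (r(v, y) = -62*v - 4 = -4 - 62*v)
J(t) = 1/(-3 + t)
r(T, 91)*J(j(-4)) = (-4 - 62*71)/(-3 + 7*(-4)) = (-4 - 4402)/(-3 - 28) = -4406/(-31) = -4406*(-1/31) = 4406/31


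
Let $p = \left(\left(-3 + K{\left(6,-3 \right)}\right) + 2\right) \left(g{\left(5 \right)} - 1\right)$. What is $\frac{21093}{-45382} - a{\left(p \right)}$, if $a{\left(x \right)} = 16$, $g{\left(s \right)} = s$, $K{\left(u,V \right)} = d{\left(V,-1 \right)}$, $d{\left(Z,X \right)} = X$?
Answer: $- \frac{747205}{45382} \approx -16.465$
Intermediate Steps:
$K{\left(u,V \right)} = -1$
$p = -8$ ($p = \left(\left(-3 - 1\right) + 2\right) \left(5 - 1\right) = \left(-4 + 2\right) 4 = \left(-2\right) 4 = -8$)
$\frac{21093}{-45382} - a{\left(p \right)} = \frac{21093}{-45382} - 16 = 21093 \left(- \frac{1}{45382}\right) - 16 = - \frac{21093}{45382} - 16 = - \frac{747205}{45382}$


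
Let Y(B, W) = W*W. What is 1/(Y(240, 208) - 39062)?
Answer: 1/4202 ≈ 0.00023798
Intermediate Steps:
Y(B, W) = W**2
1/(Y(240, 208) - 39062) = 1/(208**2 - 39062) = 1/(43264 - 39062) = 1/4202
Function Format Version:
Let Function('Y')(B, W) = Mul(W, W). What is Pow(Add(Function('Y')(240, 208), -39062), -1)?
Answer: Rational(1, 4202) ≈ 0.00023798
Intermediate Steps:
Function('Y')(B, W) = Pow(W, 2)
Pow(Add(Function('Y')(240, 208), -39062), -1) = Pow(Add(Pow(208, 2), -39062), -1) = Pow(Add(43264, -39062), -1) = Pow(4202, -1) = Rational(1, 4202)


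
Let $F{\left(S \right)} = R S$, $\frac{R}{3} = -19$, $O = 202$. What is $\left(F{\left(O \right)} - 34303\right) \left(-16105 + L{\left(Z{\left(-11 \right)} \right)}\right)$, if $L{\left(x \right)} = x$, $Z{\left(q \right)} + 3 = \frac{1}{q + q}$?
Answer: $\frac{16236491009}{22} \approx 7.3802 \cdot 10^{8}$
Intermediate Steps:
$Z{\left(q \right)} = -3 + \frac{1}{2 q}$ ($Z{\left(q \right)} = -3 + \frac{1}{q + q} = -3 + \frac{1}{2 q}$)
$R = -57$ ($R = 3 \left(-19\right) = -57$)
$F{\left(S \right)} = - 57 S$
$\left(F{\left(O \right)} - 34303\right) \left(-16105 + L{\left(Z{\left(-11 \right)} \right)}\right) = \left(\left(-57\right) 202 - 34303\right) \left(-16105 - \left(3 - \frac{1}{2 \left(-11\right)}\right)\right) = \left(-11514 - 34303\right) \left(-16105 + \left(-3 + \frac{1}{2} \left(- \frac{1}{11}\right)\right)\right) = - 45817 \left(-16105 - \frac{67}{22}\right) = \left(-45817\right) \left(- \frac{354377}{22}\right) = \frac{16236491009}{22}$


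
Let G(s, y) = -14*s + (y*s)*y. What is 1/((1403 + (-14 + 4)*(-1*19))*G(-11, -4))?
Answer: -1/35046 ≈ -2.8534e-5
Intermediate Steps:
G(s, y) = -14*s + s*y² (G(s, y) = -14*s + (s*y)*y = -14*s + s*y²)
1/((1403 + (-14 + 4)*(-1*19))*G(-11, -4)) = 1/((1403 + (-14 + 4)*(-1*19))*(-11*(-14 + (-4)²))) = 1/((1403 - 10*(-19))*(-11*(-14 + 16))) = 1/((1403 + 190)*(-11*2)) = 1/(1593*(-22)) = 1/(-35046) = -1/35046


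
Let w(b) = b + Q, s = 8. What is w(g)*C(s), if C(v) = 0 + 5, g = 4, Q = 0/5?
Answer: 20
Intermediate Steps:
Q = 0 (Q = 0*(⅕) = 0)
C(v) = 5
w(b) = b (w(b) = b + 0 = b)
w(g)*C(s) = 4*5 = 20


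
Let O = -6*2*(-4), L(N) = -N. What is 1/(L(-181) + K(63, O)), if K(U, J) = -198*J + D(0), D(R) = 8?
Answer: -1/9315 ≈ -0.00010735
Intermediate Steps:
O = 48 (O = -12*(-4) = 48)
K(U, J) = 8 - 198*J (K(U, J) = -198*J + 8 = 8 - 198*J)
1/(L(-181) + K(63, O)) = 1/(-1*(-181) + (8 - 198*48)) = 1/(181 + (8 - 9504)) = 1/(181 - 9496) = 1/(-9315) = -1/9315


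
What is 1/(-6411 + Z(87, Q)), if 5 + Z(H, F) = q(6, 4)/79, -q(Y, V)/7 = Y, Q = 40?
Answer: -79/506906 ≈ -0.00015585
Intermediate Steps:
q(Y, V) = -7*Y
Z(H, F) = -437/79 (Z(H, F) = -5 - 7*6/79 = -5 - 42*1/79 = -5 - 42/79 = -437/79)
1/(-6411 + Z(87, Q)) = 1/(-6411 - 437/79) = 1/(-506906/79) = -79/506906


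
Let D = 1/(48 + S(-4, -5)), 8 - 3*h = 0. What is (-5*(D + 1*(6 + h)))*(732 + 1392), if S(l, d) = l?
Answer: -1015095/11 ≈ -92281.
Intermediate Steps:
h = 8/3 (h = 8/3 - ⅓*0 = 8/3 + 0 = 8/3 ≈ 2.6667)
D = 1/44 (D = 1/(48 - 4) = 1/44 ≈ 0.022727)
(-5*(D + 1*(6 + h)))*(732 + 1392) = (-5*(1/44 + 1*(6 + 8/3)))*(732 + 1392) = -5*(1/44 + 1*(26/3))*2124 = -5*(1/44 + 26/3)*2124 = -5*1147/132*2124 = -5735/132*2124 = -1015095/11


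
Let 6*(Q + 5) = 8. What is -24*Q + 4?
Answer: 92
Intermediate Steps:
Q = -11/3 (Q = -5 + (⅙)*8 = -5 + 4/3 = -11/3 ≈ -3.6667)
-24*Q + 4 = -24*(-11/3) + 4 = 88 + 4 = 92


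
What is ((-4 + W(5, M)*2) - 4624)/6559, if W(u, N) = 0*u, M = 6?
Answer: -4628/6559 ≈ -0.70560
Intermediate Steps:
W(u, N) = 0
((-4 + W(5, M)*2) - 4624)/6559 = ((-4 + 0*2) - 4624)/6559 = ((-4 + 0) - 4624)*(1/6559) = (-4 - 4624)*(1/6559) = -4628*1/6559 = -4628/6559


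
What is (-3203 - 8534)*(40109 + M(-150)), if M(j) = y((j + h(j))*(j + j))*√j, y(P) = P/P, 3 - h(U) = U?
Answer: -470759333 - 58685*I*√6 ≈ -4.7076e+8 - 1.4375e+5*I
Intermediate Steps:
h(U) = 3 - U
y(P) = 1
M(j) = √j (M(j) = 1*√j = √j)
(-3203 - 8534)*(40109 + M(-150)) = (-3203 - 8534)*(40109 + √(-150)) = -11737*(40109 + 5*I*√6) = -470759333 - 58685*I*√6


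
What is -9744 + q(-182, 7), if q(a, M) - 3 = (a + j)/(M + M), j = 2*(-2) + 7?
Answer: -136553/14 ≈ -9753.8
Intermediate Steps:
j = 3 (j = -4 + 7 = 3)
q(a, M) = 3 + (3 + a)/(2*M) (q(a, M) = 3 + (a + 3)/(M + M) = 3 + (3 + a)/((2*M)) = 3 + (3 + a)*(1/(2*M)) = 3 + (3 + a)/(2*M))
-9744 + q(-182, 7) = -9744 + (½)*(3 - 182 + 6*7)/7 = -9744 + (½)*(⅐)*(3 - 182 + 42) = -9744 + (½)*(⅐)*(-137) = -9744 - 137/14 = -136553/14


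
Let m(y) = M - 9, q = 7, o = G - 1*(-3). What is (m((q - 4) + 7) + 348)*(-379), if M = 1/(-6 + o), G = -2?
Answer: -642026/5 ≈ -1.2841e+5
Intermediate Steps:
o = 1 (o = -2 - 1*(-3) = -2 + 3 = 1)
M = -⅕ (M = 1/(-6 + 1) = 1/(-5) = -⅕ ≈ -0.20000)
m(y) = -46/5 (m(y) = -⅕ - 9 = -46/5)
(m((q - 4) + 7) + 348)*(-379) = (-46/5 + 348)*(-379) = (1694/5)*(-379) = -642026/5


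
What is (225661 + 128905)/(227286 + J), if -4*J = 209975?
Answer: 1418264/699169 ≈ 2.0285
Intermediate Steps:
J = -209975/4 (J = -¼*209975 = -209975/4 ≈ -52494.)
(225661 + 128905)/(227286 + J) = (225661 + 128905)/(227286 - 209975/4) = 354566/(699169/4) = 354566*(4/699169) = 1418264/699169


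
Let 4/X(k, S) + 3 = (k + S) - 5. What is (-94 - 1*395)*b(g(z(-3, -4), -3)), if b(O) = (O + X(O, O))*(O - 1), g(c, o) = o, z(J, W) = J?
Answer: -44988/7 ≈ -6426.9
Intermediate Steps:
X(k, S) = 4/(-8 + S + k) (X(k, S) = 4/(-3 + ((k + S) - 5)) = 4/(-3 + ((S + k) - 5)) = 4/(-3 + (-5 + S + k)) = 4/(-8 + S + k))
b(O) = (-1 + O)*(O + 4/(-8 + 2*O)) (b(O) = (O + 4/(-8 + O + O))*(O - 1) = (O + 4/(-8 + 2*O))*(-1 + O) = (-1 + O)*(O + 4/(-8 + 2*O)))
(-94 - 1*395)*b(g(z(-3, -4), -3)) = (-94 - 1*395)*((-2 + 2*(-3) - 3*(-1 - 3)*(-4 - 3))/(-4 - 3)) = (-94 - 395)*((-2 - 6 - 3*(-4)*(-7))/(-7)) = -(-489)*(-2 - 6 - 84)/7 = -(-489)*(-92)/7 = -489*92/7 = -44988/7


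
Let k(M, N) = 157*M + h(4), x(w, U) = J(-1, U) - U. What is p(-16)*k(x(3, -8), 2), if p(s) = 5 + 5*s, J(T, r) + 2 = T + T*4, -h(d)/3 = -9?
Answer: -13800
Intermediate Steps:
h(d) = 27 (h(d) = -3*(-9) = 27)
J(T, r) = -2 + 5*T (J(T, r) = -2 + (T + T*4) = -2 + (T + 4*T) = -2 + 5*T)
x(w, U) = -7 - U (x(w, U) = (-2 + 5*(-1)) - U = (-2 - 5) - U = -7 - U)
k(M, N) = 27 + 157*M (k(M, N) = 157*M + 27 = 27 + 157*M)
p(-16)*k(x(3, -8), 2) = (5 + 5*(-16))*(27 + 157*(-7 - 1*(-8))) = (5 - 80)*(27 + 157*(-7 + 8)) = -75*(27 + 157*1) = -75*(27 + 157) = -75*184 = -13800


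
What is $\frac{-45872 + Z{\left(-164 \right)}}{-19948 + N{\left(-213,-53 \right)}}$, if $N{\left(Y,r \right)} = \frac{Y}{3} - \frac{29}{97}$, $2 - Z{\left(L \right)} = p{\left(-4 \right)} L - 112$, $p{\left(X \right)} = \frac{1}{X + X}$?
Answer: $\frac{8881029}{3883744} \approx 2.2867$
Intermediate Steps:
$p{\left(X \right)} = \frac{1}{2 X}$
$Z{\left(L \right)} = 114 + \frac{L}{8}$ ($Z{\left(L \right)} = 2 - \left(\frac{1}{2 \left(-4\right)} L - 112\right) = 2 - \left(\frac{1}{2} \left(- \frac{1}{4}\right) L - 112\right) = 2 - \left(- \frac{L}{8} - 112\right) = 2 - \left(-112 - \frac{L}{8}\right) = 2 + \left(112 + \frac{L}{8}\right) = 114 + \frac{L}{8}$)
$N{\left(Y,r \right)} = - \frac{29}{97} + \frac{Y}{3}$ ($N{\left(Y,r \right)} = Y \frac{1}{3} - \frac{29}{97} = \frac{Y}{3} - \frac{29}{97} = - \frac{29}{97} + \frac{Y}{3}$)
$\frac{-45872 + Z{\left(-164 \right)}}{-19948 + N{\left(-213,-53 \right)}} = \frac{-45872 + \left(114 + \frac{1}{8} \left(-164\right)\right)}{-19948 + \left(- \frac{29}{97} + \frac{1}{3} \left(-213\right)\right)} = \frac{-45872 + \left(114 - \frac{41}{2}\right)}{-19948 - \frac{6916}{97}} = \frac{-45872 + \frac{187}{2}}{-19948 - \frac{6916}{97}} = - \frac{91557}{2 \left(- \frac{1941872}{97}\right)} = \left(- \frac{91557}{2}\right) \left(- \frac{97}{1941872}\right) = \frac{8881029}{3883744}$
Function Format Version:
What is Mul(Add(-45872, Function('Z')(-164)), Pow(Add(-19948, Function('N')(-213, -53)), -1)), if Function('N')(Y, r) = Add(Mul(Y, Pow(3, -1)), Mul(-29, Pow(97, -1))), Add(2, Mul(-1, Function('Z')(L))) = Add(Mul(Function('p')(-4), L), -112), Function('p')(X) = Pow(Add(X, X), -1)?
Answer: Rational(8881029, 3883744) ≈ 2.2867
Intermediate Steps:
Function('p')(X) = Mul(Rational(1, 2), Pow(X, -1)) (Function('p')(X) = Pow(Mul(2, X), -1) = Mul(Rational(1, 2), Pow(X, -1)))
Function('Z')(L) = Add(114, Mul(Rational(1, 8), L)) (Function('Z')(L) = Add(2, Mul(-1, Add(Mul(Mul(Rational(1, 2), Pow(-4, -1)), L), -112))) = Add(2, Mul(-1, Add(Mul(Mul(Rational(1, 2), Rational(-1, 4)), L), -112))) = Add(2, Mul(-1, Add(Mul(Rational(-1, 8), L), -112))) = Add(2, Mul(-1, Add(-112, Mul(Rational(-1, 8), L)))) = Add(2, Add(112, Mul(Rational(1, 8), L))) = Add(114, Mul(Rational(1, 8), L)))
Function('N')(Y, r) = Add(Rational(-29, 97), Mul(Rational(1, 3), Y)) (Function('N')(Y, r) = Add(Mul(Y, Rational(1, 3)), Mul(-29, Rational(1, 97))) = Add(Mul(Rational(1, 3), Y), Rational(-29, 97)) = Add(Rational(-29, 97), Mul(Rational(1, 3), Y)))
Mul(Add(-45872, Function('Z')(-164)), Pow(Add(-19948, Function('N')(-213, -53)), -1)) = Mul(Add(-45872, Add(114, Mul(Rational(1, 8), -164))), Pow(Add(-19948, Add(Rational(-29, 97), Mul(Rational(1, 3), -213))), -1)) = Mul(Add(-45872, Add(114, Rational(-41, 2))), Pow(Add(-19948, Add(Rational(-29, 97), -71)), -1)) = Mul(Add(-45872, Rational(187, 2)), Pow(Add(-19948, Rational(-6916, 97)), -1)) = Mul(Rational(-91557, 2), Pow(Rational(-1941872, 97), -1)) = Mul(Rational(-91557, 2), Rational(-97, 1941872)) = Rational(8881029, 3883744)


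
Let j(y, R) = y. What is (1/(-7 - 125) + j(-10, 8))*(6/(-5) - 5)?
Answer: 40951/660 ≈ 62.047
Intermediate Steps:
(1/(-7 - 125) + j(-10, 8))*(6/(-5) - 5) = (1/(-7 - 125) - 10)*(6/(-5) - 5) = (1/(-132) - 10)*(-⅕*6 - 5) = (-1/132 - 10)*(-6/5 - 5) = -1321/132*(-31/5) = 40951/660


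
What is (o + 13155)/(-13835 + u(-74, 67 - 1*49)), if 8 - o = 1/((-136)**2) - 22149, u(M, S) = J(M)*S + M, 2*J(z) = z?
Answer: -653130751/269579200 ≈ -2.4228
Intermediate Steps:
J(z) = z/2
u(M, S) = M + M*S/2 (u(M, S) = (M/2)*S + M = M*S/2 + M = M + M*S/2)
o = 409815871/18496 (o = 8 - (1/((-136)**2) - 22149) = 8 - (1/18496 - 22149) = 8 - 1*(-409667903/18496) = 8 + 409667903/18496 = 409815871/18496 ≈ 22157.)
(o + 13155)/(-13835 + u(-74, 67 - 1*49)) = (409815871/18496 + 13155)/(-13835 + (1/2)*(-74)*(2 + (67 - 1*49))) = 653130751/(18496*(-13835 + (1/2)*(-74)*(2 + (67 - 49)))) = 653130751/(18496*(-13835 + (1/2)*(-74)*(2 + 18))) = 653130751/(18496*(-13835 + (1/2)*(-74)*20)) = 653130751/(18496*(-13835 - 740)) = (653130751/18496)/(-14575) = (653130751/18496)*(-1/14575) = -653130751/269579200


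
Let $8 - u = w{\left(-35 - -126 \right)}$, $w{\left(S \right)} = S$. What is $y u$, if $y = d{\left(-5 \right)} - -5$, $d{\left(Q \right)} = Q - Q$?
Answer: $-415$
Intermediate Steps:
$u = -83$ ($u = 8 - \left(-35 - -126\right) = 8 - \left(-35 + 126\right) = 8 - 91 = -83$)
$d{\left(Q \right)} = 0$
$y = 5$ ($y = 0 - -5 = 0 + 5 = 5$)
$y u = 5 \left(-83\right) = -415$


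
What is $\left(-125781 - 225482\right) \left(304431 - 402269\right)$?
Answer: $34366869394$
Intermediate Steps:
$\left(-125781 - 225482\right) \left(304431 - 402269\right) = \left(-351263\right) \left(-97838\right) = 34366869394$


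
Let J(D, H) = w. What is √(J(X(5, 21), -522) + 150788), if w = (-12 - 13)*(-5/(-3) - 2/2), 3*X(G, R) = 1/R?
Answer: √1356942/3 ≈ 388.29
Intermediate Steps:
X(G, R) = 1/(3*R)
w = -50/3 (w = -25*(-5*(-⅓) - 2*½) = -25*(5/3 - 1) = -25*⅔ = -50/3 ≈ -16.667)
J(D, H) = -50/3
√(J(X(5, 21), -522) + 150788) = √(-50/3 + 150788) = √(452314/3) = √1356942/3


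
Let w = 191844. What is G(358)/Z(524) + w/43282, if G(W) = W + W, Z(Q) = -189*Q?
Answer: 2371059059/535809519 ≈ 4.4252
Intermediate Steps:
G(W) = 2*W
G(358)/Z(524) + w/43282 = (2*358)/((-189*524)) + 191844/43282 = 716/(-99036) + 191844*(1/43282) = 716*(-1/99036) + 95922/21641 = -179/24759 + 95922/21641 = 2371059059/535809519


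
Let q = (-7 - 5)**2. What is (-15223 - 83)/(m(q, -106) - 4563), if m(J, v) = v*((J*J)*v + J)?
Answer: -5102/77656623 ≈ -6.5699e-5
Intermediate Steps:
q = 144 (q = (-12)**2 = 144)
m(J, v) = v*(J + v*J**2) (m(J, v) = v*(J**2*v + J) = v*(v*J**2 + J) = v*(J + v*J**2))
(-15223 - 83)/(m(q, -106) - 4563) = (-15223 - 83)/(144*(-106)*(1 + 144*(-106)) - 4563) = -15306/(144*(-106)*(1 - 15264) - 4563) = -15306/(144*(-106)*(-15263) - 4563) = -15306/(232974432 - 4563) = -15306/232969869 = -15306*1/232969869 = -5102/77656623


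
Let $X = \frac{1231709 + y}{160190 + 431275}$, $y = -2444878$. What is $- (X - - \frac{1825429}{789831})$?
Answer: $- \frac{5784708526}{22245590115} \approx -0.26004$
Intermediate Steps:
$X = - \frac{1213169}{591465}$ ($X = \frac{1231709 - 2444878}{160190 + 431275} = - \frac{1213169}{591465} \approx -2.0511$)
$- (X - - \frac{1825429}{789831}) = - (- \frac{1213169}{591465} - - \frac{1825429}{789831}) = - (- \frac{1213169}{591465} + \frac{1825429}{789831}) = \left(-1\right) \frac{5784708526}{22245590115} = - \frac{5784708526}{22245590115}$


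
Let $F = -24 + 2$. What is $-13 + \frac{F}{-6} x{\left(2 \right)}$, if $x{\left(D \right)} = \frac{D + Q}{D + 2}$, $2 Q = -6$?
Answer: $- \frac{167}{12} \approx -13.917$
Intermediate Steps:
$Q = -3$ ($Q = \frac{1}{2} \left(-6\right) = -3$)
$x{\left(D \right)} = \frac{-3 + D}{2 + D}$ ($x{\left(D \right)} = \frac{D - 3}{D + 2} = \frac{-3 + D}{2 + D}$)
$F = -22$
$-13 + \frac{F}{-6} x{\left(2 \right)} = -13 + - \frac{22}{-6} \frac{-3 + 2}{2 + 2} = -13 + \left(-22\right) \left(- \frac{1}{6}\right) \frac{1}{4} \left(-1\right) = -13 + \frac{11 \cdot \frac{1}{4} \left(-1\right)}{3} = -13 + \frac{11}{3} \left(- \frac{1}{4}\right) = -13 - \frac{11}{12} = - \frac{167}{12}$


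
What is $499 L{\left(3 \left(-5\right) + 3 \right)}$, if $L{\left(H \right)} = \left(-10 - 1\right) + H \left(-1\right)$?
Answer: $499$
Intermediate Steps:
$L{\left(H \right)} = -11 - H$
$499 L{\left(3 \left(-5\right) + 3 \right)} = 499 \left(-11 - \left(3 \left(-5\right) + 3\right)\right) = 499 \left(-11 - \left(-15 + 3\right)\right) = 499 \left(-11 - -12\right) = 499 \left(-11 + 12\right) = 499 \cdot 1 = 499$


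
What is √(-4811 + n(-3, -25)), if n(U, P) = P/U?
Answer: 2*I*√10806/3 ≈ 69.301*I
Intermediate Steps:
√(-4811 + n(-3, -25)) = √(-4811 - 25/(-3)) = √(-4811 - 25*(-⅓)) = √(-4811 + 25/3) = √(-14408/3) = 2*I*√10806/3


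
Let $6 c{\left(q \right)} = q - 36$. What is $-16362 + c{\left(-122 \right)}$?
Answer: $- \frac{49165}{3} \approx -16388.0$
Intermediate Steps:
$c{\left(q \right)} = -6 + \frac{q}{6}$ ($c{\left(q \right)} = \frac{q - 36}{6} = \frac{-36 + q}{6} = -6 + \frac{q}{6}$)
$-16362 + c{\left(-122 \right)} = -16362 + \left(-6 + \frac{1}{6} \left(-122\right)\right) = -16362 - \frac{79}{3} = - \frac{49165}{3}$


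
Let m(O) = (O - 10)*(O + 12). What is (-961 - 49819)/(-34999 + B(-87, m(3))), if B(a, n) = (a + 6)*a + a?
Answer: 50780/28039 ≈ 1.8110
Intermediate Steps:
m(O) = (-10 + O)*(12 + O)
B(a, n) = a + a*(6 + a) (B(a, n) = (6 + a)*a + a = a*(6 + a) + a = a + a*(6 + a))
(-961 - 49819)/(-34999 + B(-87, m(3))) = (-961 - 49819)/(-34999 - 87*(7 - 87)) = -50780/(-34999 - 87*(-80)) = -50780/(-34999 + 6960) = -50780/(-28039) = -50780*(-1/28039) = 50780/28039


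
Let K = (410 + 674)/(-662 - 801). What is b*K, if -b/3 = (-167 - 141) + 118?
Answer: -32520/77 ≈ -422.34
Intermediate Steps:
K = -1084/1463 (K = 1084/(-1463) = 1084*(-1/1463) = -1084/1463 ≈ -0.74094)
b = 570 (b = -3*((-167 - 141) + 118) = -3*(-308 + 118) = -3*(-190) = 570)
b*K = 570*(-1084/1463) = -32520/77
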